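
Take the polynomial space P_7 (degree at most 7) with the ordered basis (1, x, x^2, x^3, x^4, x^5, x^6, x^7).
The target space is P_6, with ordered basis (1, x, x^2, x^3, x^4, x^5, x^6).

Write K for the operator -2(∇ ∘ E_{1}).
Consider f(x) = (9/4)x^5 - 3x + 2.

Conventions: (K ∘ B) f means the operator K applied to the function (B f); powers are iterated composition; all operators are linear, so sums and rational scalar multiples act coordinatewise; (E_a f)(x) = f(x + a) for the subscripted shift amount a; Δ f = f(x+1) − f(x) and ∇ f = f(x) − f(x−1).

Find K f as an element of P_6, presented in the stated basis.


the image equals g(x) = -(45/2)x^4 - 45x^3 - 45x^2 - (45/2)x + 3/2

E_{1} f = (9/4)x^5 + (45/4)x^4 + (45/2)x^3 + (45/2)x^2 + (33/4)x + 5/4
∇ E_{1} f = (45/4)x^4 + (45/2)x^3 + (45/2)x^2 + (45/4)x - 3/4
(-2(∇ ∘ E_{1})) f = -(45/2)x^4 - 45x^3 - 45x^2 - (45/2)x + 3/2


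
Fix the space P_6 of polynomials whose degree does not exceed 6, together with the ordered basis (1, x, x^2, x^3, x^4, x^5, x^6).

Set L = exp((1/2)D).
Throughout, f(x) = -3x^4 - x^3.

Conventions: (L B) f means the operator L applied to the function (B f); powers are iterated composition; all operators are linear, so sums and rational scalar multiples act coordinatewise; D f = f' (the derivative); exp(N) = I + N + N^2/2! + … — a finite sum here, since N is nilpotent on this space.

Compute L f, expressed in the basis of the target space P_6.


order-1 term: -6x^3 - (3/2)x^2
order-2 term: -(9/2)x^2 - (3/4)x
order-3 term: -(3/2)x - 1/8
order-4 term: -3/16
the series for exp((1/2)D) f terminates at order 4
exp((1/2)D) f = -3x^4 - 7x^3 - 6x^2 - (9/4)x - 5/16

the image equals g(x) = -3x^4 - 7x^3 - 6x^2 - (9/4)x - 5/16


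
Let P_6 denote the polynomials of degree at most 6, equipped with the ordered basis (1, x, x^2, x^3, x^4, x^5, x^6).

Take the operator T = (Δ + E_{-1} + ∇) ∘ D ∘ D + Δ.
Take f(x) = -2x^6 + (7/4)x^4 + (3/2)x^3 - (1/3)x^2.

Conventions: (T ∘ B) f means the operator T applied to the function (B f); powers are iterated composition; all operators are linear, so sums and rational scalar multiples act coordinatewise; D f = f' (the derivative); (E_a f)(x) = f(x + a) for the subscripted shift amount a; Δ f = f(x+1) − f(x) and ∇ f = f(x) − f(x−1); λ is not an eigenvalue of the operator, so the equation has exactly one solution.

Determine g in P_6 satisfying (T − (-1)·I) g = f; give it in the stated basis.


the image equals g(x) = -2x^6 + 12x^5 + (127/4)x^4 - (411/2)x^3 - (1216/3)x^2 + (7459/6)x + 9703/12

write g with unknown coordinates in the stated basis and equate coefficients in (T − (-1)·I) g = f
solving from the highest basis element down gives g = -2x^6 + 12x^5 + (127/4)x^4 - (411/2)x^3 - (1216/3)x^2 + (7459/6)x + 9703/12
check: T g = -12x^5 - 30x^4 + 207x^3 + 405x^2 - (7459/6)x - 9703/12
so T g − (-1)·g = -2x^6 + (7/4)x^4 + (3/2)x^3 - (1/3)x^2 = f ✓


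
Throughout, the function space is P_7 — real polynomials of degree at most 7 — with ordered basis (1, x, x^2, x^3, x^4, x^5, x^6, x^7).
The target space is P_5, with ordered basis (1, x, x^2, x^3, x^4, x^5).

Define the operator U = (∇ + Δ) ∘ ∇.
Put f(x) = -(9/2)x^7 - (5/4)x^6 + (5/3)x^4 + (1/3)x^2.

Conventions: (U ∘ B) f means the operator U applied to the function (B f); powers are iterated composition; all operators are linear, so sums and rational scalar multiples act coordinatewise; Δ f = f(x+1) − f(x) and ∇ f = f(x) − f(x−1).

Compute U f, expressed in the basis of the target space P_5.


the image equals g(x) = -378x^5 + 870x^4 - 2370x^3 + 2575x^2 - 1831x + 515

∇ f = -(63/2)x^6 + 87x^5 - (555/4)x^4 + (835/6)x^3 - (343/4)x^2 + (94/3)x - 21/4
∇ ∇ f = -189x^5 + (1815/2)x^4 - 2055x^3 + (5185/2)x^2 - 1768x + 1027/2
Δ ∇ f = -189x^5 - (75/2)x^4 - 315x^3 - (35/2)x^2 - 63x + 3/2
(∇ + Δ) ∇ f = -378x^5 + 870x^4 - 2370x^3 + 2575x^2 - 1831x + 515


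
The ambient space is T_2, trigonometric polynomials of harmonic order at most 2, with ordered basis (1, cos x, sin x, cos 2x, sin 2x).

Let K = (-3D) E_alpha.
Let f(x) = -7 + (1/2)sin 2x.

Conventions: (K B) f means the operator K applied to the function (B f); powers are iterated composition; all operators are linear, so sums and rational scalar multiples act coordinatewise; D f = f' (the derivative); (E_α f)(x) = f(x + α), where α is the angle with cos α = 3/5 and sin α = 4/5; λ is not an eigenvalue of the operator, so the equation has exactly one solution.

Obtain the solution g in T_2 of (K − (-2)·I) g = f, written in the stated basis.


write g with unknown coordinates in the stated basis and equate coefficients in (K − (-2)·I) g = f
solving from the highest basis element down gives g = -7/2 - (21/1576)cos 2x + (97/1576)sin 2x
check: K g = (21/788)cos 2x + (297/788)sin 2x
so K g − (-2)·g = -7 + (1/2)sin 2x = f ✓

the image equals g(x) = -7/2 - (21/1576)cos 2x + (97/1576)sin 2x


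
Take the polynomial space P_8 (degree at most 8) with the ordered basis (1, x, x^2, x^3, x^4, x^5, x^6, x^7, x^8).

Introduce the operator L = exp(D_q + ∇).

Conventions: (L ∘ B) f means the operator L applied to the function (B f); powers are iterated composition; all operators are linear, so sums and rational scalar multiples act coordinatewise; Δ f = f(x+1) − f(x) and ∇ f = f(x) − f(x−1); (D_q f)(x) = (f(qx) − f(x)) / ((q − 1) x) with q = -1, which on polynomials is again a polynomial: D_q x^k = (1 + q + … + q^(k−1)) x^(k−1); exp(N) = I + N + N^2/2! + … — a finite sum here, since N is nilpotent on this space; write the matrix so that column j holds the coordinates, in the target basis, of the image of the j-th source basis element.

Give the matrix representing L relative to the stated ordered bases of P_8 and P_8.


the matrix is [[1, 2, 1, -4/3, 0, 73/15, -8, -1093/105, 1777/21]; [0, 1, 2, 1, -8/3, 8/3, 154/15, -766/15, 4672/105]; [0, 0, 1, 4, 2, -12, 8, 347/5, -1144/5]; [0, 0, 0, 1, 4, 2, -16, 24, 504/5]; [0, 0, 0, 0, 1, 6, 3, -40, 48]; [0, 0, 0, 0, 0, 1, 6, 3, -48]; [0, 0, 0, 0, 0, 0, 1, 8, 4]; [0, 0, 0, 0, 0, 0, 0, 1, 8]; [0, 0, 0, 0, 0, 0, 0, 0, 1]] (rows listed top to bottom)

image of 1: 1
image of x: x + 2
image of x^2: x^2 + 2x + 1
image of x^3: x^3 + 4x^2 + x - 4/3
image of x^4: x^4 + 4x^3 + 2x^2 - (8/3)x
image of x^5: x^5 + 6x^4 + 2x^3 - 12x^2 + (8/3)x + 73/15
image of x^6: x^6 + 6x^5 + 3x^4 - 16x^3 + 8x^2 + (154/15)x - 8
image of x^7: x^7 + 8x^6 + 3x^5 - 40x^4 + 24x^3 + (347/5)x^2 - (766/15)x - 1093/105
image of x^8: x^8 + 8x^7 + 4x^6 - 48x^5 + 48x^4 + (504/5)x^3 - (1144/5)x^2 + (4672/105)x + 1777/21
each image's coordinates form column j of the matrix


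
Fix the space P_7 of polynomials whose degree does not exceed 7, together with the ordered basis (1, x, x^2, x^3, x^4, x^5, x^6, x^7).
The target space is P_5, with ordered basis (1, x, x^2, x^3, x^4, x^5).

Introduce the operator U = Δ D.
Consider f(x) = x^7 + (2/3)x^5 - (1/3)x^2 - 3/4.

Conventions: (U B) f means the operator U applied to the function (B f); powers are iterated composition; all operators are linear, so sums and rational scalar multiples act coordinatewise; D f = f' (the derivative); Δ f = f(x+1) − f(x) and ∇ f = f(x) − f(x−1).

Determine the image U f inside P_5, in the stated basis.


D f = 7x^6 + (10/3)x^4 - (2/3)x
Δ D f = 42x^5 + 105x^4 + (460/3)x^3 + 125x^2 + (166/3)x + 29/3

the image equals g(x) = 42x^5 + 105x^4 + (460/3)x^3 + 125x^2 + (166/3)x + 29/3


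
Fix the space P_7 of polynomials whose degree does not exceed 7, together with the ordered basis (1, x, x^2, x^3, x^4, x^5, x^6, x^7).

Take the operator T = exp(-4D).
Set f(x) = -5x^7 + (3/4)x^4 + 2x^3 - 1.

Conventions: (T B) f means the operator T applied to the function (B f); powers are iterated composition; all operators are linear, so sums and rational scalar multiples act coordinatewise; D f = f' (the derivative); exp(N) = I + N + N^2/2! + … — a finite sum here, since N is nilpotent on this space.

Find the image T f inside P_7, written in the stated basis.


order-1 term: 140x^6 - 12x^3 - 24x^2
order-2 term: -1680x^5 + 72x^2 + 96x
order-3 term: 11200x^4 - 192x - 128
order-4 term: -44800x^3 + 192
order-5 term: 107520x^2
order-6 term: -143360x
order-7 term: 81920
the series for exp(-4D) f terminates at order 7
exp(-4D) f = -5x^7 + 140x^6 - 1680x^5 + (44803/4)x^4 - 44810x^3 + 107568x^2 - 143456x + 81983

g(x) = -5x^7 + 140x^6 - 1680x^5 + (44803/4)x^4 - 44810x^3 + 107568x^2 - 143456x + 81983


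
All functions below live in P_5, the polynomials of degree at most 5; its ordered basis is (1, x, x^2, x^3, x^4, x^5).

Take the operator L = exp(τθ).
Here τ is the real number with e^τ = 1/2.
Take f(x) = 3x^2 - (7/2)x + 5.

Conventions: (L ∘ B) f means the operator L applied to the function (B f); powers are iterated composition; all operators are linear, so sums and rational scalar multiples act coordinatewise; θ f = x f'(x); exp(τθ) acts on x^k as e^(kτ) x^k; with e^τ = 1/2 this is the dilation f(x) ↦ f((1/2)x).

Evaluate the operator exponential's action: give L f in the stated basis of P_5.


g(x) = (3/4)x^2 - (7/4)x + 5

exp(τθ) x^k = e^(kτ) x^k; with e^τ = 1/2 this sends x^k to (1/2)^k x^k
x ↦ 1/2 x
x^2 ↦ 1/4 x^2
applying this coordinatewise to f: exp(τθ) f = (3/4)x^2 - (7/4)x + 5


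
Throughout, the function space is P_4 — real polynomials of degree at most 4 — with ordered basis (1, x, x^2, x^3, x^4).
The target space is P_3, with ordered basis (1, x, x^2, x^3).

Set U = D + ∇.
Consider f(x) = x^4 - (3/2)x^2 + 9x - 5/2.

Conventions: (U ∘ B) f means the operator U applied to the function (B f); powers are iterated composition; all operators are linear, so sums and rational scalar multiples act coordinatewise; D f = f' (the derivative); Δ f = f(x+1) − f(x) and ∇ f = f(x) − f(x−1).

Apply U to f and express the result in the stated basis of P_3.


the result is g(x) = 8x^3 - 6x^2 - 2x + 37/2

D f = 4x^3 - 3x + 9
∇ f = 4x^3 - 6x^2 + x + 19/2
(D + ∇) f = 8x^3 - 6x^2 - 2x + 37/2


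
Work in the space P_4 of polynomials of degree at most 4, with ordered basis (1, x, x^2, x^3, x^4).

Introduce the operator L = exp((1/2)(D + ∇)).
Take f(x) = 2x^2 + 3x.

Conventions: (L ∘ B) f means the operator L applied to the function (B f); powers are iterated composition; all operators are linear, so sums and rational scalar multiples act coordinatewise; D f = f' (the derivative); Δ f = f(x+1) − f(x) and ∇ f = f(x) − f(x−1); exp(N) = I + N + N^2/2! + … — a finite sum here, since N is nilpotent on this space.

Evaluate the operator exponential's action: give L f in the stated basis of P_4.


the result is g(x) = 2x^2 + 7x + 4

order-1 term: 4x + 2
order-2 term: 2
the series for exp((1/2)(D + ∇)) f terminates at order 2
exp((1/2)(D + ∇)) f = 2x^2 + 7x + 4


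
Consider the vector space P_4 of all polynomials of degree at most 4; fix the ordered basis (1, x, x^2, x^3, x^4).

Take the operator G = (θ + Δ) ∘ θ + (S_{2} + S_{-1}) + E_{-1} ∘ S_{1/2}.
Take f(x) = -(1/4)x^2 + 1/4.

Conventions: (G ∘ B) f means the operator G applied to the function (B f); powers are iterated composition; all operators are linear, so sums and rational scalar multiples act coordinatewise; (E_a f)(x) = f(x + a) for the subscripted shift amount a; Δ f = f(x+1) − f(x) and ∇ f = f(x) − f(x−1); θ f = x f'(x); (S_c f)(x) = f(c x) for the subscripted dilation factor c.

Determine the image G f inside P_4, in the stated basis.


the image equals g(x) = -(37/16)x^2 - (7/8)x + 3/16

θ f = -(1/2)x^2
θ θ f = -x^2
Δ θ f = -x - 1/2
(θ + Δ) θ f = -x^2 - x - 1/2
S_{2} f = -x^2 + 1/4
S_{-1} f = -(1/4)x^2 + 1/4
(S_{2} + S_{-1}) f = -(5/4)x^2 + 1/2
S_{1/2} f = -(1/16)x^2 + 1/4
E_{-1} S_{1/2} f = -(1/16)x^2 + (1/8)x + 3/16
((θ + Δ) ∘ θ + (S_{2} + S_{-1}) + E_{-1} ∘ S_{1/2}) f = -(37/16)x^2 - (7/8)x + 3/16


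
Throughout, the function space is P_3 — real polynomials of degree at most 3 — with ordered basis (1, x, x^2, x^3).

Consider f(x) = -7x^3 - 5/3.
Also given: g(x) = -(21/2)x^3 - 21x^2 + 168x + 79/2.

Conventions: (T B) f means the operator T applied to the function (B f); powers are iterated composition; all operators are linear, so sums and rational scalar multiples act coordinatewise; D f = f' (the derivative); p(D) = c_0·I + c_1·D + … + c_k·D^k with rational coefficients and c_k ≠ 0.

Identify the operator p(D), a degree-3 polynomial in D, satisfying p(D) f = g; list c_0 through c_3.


p(D) = (3/2)·I + D − 4·D^2 − D^3, i.e. c_0 = 3/2, c_1 = 1, c_2 = -4, c_3 = -1

D^0 f = -7x^3 - 5/3
D^1 f = -21x^2
D^2 f = -42x
D^3 f = -42
matching coefficients of g against c_0 f + c_1 Df + … from the top degree down determines the c_i
solution: c_0 = 3/2, c_1 = 1, c_2 = -4, c_3 = -1


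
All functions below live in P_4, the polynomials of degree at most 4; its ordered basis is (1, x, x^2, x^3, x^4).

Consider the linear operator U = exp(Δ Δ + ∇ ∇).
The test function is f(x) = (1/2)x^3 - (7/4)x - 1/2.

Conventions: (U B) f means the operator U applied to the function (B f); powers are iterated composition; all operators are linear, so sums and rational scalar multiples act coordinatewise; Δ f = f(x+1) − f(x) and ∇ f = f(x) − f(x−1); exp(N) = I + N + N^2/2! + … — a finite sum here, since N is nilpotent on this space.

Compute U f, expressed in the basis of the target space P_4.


order-1 term: 6x
the series for exp(Δ Δ + ∇ ∇) f terminates at order 1
exp(Δ Δ + ∇ ∇) f = (1/2)x^3 + (17/4)x - 1/2

the result is g(x) = (1/2)x^3 + (17/4)x - 1/2


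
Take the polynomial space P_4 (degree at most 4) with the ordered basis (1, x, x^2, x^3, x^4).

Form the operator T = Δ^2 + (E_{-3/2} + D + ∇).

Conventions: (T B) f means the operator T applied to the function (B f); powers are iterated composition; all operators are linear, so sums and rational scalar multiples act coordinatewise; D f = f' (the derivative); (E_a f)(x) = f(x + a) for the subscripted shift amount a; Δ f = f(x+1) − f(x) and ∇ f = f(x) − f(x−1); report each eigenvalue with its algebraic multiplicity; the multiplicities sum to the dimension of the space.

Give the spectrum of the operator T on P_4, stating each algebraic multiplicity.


λ = 1 (multiplicity 5)

image of 1: 1
image of x: x + 1/2
image of x^2: x^2 + x + 13/4
image of x^3: x^3 + (3/2)x^2 + (39/4)x + 29/8
image of x^4: x^4 + 2x^3 + (39/2)x^2 + (29/2)x + 289/16
the matrix is upper triangular; its diagonal is (1, 1, 1, 1, 1)
for a triangular matrix the eigenvalues are the diagonal entries, with algebraic multiplicity their repetition count


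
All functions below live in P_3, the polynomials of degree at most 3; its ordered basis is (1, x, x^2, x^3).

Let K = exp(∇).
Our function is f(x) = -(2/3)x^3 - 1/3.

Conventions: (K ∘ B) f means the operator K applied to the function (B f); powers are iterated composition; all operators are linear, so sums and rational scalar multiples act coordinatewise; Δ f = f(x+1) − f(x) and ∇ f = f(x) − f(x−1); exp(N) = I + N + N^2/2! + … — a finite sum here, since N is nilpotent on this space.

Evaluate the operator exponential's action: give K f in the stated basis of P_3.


the result is g(x) = -(2/3)x^3 - 2x^2 + 1/3

order-1 term: -2x^2 + 2x - 2/3
order-2 term: -2x + 2
order-3 term: -2/3
the series for exp(∇) f terminates at order 3
exp(∇) f = -(2/3)x^3 - 2x^2 + 1/3


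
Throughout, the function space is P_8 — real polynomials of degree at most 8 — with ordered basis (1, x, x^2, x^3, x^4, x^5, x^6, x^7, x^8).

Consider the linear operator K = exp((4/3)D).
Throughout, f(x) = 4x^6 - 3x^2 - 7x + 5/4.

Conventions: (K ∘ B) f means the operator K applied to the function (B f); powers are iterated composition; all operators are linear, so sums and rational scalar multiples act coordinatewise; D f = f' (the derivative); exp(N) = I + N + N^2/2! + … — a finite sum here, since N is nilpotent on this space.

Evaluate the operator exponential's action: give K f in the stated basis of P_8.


g(x) = 4x^6 + 32x^5 + (320/3)x^4 + (5120/27)x^3 + (5039/27)x^2 + (6977/81)x + 26413/2916

order-1 term: 32x^5 - 8x - 28/3
order-2 term: (320/3)x^4 - 16/3
order-3 term: (5120/27)x^3
order-4 term: (5120/27)x^2
order-5 term: (8192/81)x
order-6 term: 16384/729
the series for exp((4/3)D) f terminates at order 6
exp((4/3)D) f = 4x^6 + 32x^5 + (320/3)x^4 + (5120/27)x^3 + (5039/27)x^2 + (6977/81)x + 26413/2916


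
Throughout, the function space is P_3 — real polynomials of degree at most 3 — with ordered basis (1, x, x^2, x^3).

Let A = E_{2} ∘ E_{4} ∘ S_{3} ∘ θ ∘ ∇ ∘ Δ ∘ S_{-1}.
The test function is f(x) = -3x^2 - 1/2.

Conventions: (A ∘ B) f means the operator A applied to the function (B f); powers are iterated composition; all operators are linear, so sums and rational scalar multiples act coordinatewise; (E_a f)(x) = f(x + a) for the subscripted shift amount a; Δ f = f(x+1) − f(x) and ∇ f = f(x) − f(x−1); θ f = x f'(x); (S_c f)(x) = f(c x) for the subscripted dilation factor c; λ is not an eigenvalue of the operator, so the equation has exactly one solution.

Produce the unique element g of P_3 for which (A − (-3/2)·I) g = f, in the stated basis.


g(x) = -2x^2 - 1/3

write g with unknown coordinates in the stated basis and equate coefficients in (A − (-3/2)·I) g = f
solving from the highest basis element down gives g = -2x^2 - 1/3
check: A g = 0
so A g − (-3/2)·g = -3x^2 - 1/2 = f ✓


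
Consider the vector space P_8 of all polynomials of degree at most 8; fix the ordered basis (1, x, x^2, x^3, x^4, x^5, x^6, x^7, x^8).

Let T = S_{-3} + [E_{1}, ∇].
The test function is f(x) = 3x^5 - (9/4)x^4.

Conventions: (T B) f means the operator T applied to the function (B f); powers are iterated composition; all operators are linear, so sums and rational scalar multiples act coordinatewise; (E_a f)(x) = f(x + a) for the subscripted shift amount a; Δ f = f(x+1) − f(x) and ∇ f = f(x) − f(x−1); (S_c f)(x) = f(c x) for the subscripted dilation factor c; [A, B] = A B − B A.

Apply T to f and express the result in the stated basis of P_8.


S_{-3} f = -729x^5 - (729/4)x^4
∇ f = 15x^4 - 39x^3 + (87/2)x^2 - 24x + 21/4
E_{1} ∇ f = 15x^4 + 21x^3 + (33/2)x^2 + 6x + 3/4
E_{1} f = 3x^5 + (51/4)x^4 + 21x^3 + (33/2)x^2 + 6x + 3/4
∇ E_{1} f = 15x^4 + 21x^3 + (33/2)x^2 + 6x + 3/4
[E_{1}, ∇] f = 0
(S_{-3} + [E_{1}, ∇]) f = -729x^5 - (729/4)x^4

the result is g(x) = -729x^5 - (729/4)x^4


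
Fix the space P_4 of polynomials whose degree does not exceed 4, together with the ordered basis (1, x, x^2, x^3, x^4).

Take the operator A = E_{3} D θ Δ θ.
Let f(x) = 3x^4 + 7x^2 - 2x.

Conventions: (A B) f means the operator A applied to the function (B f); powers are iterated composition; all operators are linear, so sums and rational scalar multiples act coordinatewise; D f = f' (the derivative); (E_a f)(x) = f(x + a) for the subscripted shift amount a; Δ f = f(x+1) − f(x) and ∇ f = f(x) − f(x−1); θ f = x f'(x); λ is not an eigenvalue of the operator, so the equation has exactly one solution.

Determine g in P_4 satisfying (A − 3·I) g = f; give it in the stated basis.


the result is g(x) = -x^4 - (151/3)x^2 - (958/3)x - 5404/9

write g with unknown coordinates in the stated basis and equate coefficients in (A − 3·I) g = f
solving from the highest basis element down gives g = -x^4 - (151/3)x^2 - (958/3)x - 5404/9
check: A g = -144x^2 - 960x - 5404/3
so A g − 3·g = 3x^4 + 7x^2 - 2x = f ✓


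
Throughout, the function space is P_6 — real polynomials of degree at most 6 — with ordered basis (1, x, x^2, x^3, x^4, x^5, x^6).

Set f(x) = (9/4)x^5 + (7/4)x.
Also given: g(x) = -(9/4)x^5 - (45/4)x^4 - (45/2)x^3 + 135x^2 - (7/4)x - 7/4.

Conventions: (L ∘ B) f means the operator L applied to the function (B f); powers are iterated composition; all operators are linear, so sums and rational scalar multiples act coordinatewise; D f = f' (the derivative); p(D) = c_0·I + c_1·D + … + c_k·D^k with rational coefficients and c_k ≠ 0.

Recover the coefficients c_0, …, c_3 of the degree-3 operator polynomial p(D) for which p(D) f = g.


D^0 f = (9/4)x^5 + (7/4)x
D^1 f = (45/4)x^4 + 7/4
D^2 f = 45x^3
D^3 f = 135x^2
matching coefficients of g against c_0 f + c_1 Df + … from the top degree down determines the c_i
solution: c_0 = -1, c_1 = -1, c_2 = -1/2, c_3 = 1

p(D) = -I − D − (1/2)·D^2 + D^3, i.e. c_0 = -1, c_1 = -1, c_2 = -1/2, c_3 = 1


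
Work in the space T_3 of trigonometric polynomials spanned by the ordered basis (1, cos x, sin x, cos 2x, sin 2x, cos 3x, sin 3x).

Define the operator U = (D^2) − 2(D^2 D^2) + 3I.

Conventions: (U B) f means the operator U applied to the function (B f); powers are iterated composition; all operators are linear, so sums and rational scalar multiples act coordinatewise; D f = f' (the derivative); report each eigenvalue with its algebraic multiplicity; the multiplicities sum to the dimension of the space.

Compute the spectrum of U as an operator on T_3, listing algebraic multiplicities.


λ = -168 (multiplicity 2), λ = -33 (multiplicity 2), λ = 0 (multiplicity 2), λ = 3 (multiplicity 1)

image of 1: 3
image of cos x: 0
image of sin x: 0
image of cos 2x: -33cos 2x
image of sin 2x: -33sin 2x
image of cos 3x: -168cos 3x
image of sin 3x: -168sin 3x
the matrix is diagonal; its diagonal is (3, 0, 0, -33, -33, -168, -168)
for a triangular matrix the eigenvalues are the diagonal entries, with algebraic multiplicity their repetition count


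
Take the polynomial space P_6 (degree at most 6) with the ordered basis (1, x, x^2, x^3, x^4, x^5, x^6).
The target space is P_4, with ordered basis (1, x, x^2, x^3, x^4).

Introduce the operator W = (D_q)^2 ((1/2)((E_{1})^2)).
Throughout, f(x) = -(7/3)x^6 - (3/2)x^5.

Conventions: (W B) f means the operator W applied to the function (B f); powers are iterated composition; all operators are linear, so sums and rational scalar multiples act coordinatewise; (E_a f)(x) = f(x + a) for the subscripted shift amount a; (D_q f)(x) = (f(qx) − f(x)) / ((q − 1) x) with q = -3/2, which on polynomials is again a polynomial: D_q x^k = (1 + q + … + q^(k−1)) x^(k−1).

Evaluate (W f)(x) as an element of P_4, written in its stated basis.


the image equals g(x) = (51205/3072)x^4 + (42185/512)x^3 + (14105/64)x^2 + (2275/12)x + 170

E_{1} f = -(7/3)x^6 - (31/2)x^5 - (85/2)x^4 - (185/3)x^3 - 50x^2 - (43/2)x - 23/6
E_{1} E_{1} f = -(7/3)x^6 - (59/2)x^5 - 155x^4 - (1300/3)x^3 - 680x^2 - 568x - 592/3
((1/2)((E_{1})^2)) f = -(7/6)x^6 - (59/4)x^5 - (155/2)x^4 - (650/3)x^3 - 340x^2 - 284x - 296/3
D_q ((1/2)((E_{1})^2)) f = (931/192)x^5 - (3245/64)x^4 + (2015/16)x^3 - (2275/6)x^2 + 170x - 284
D_q D_q ((1/2)((E_{1})^2)) f = (51205/3072)x^4 + (42185/512)x^3 + (14105/64)x^2 + (2275/12)x + 170


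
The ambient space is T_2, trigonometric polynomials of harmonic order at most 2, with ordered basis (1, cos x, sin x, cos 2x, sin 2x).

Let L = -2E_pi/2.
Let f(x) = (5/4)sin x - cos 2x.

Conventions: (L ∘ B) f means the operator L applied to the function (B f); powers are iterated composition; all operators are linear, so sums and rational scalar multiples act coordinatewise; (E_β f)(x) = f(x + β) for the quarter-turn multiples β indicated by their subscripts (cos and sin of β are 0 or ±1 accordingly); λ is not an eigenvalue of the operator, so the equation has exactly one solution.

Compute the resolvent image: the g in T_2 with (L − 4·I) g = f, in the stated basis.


write g with unknown coordinates in the stated basis and equate coefficients in (L − 4·I) g = f
solving from the highest basis element down gives g = (1/8)cos x - (1/4)sin x + (1/2)cos 2x
check: L g = (1/2)cos x + (1/4)sin x + cos 2x
so L g − 4·g = (5/4)sin x - cos 2x = f ✓

the image equals g(x) = (1/8)cos x - (1/4)sin x + (1/2)cos 2x


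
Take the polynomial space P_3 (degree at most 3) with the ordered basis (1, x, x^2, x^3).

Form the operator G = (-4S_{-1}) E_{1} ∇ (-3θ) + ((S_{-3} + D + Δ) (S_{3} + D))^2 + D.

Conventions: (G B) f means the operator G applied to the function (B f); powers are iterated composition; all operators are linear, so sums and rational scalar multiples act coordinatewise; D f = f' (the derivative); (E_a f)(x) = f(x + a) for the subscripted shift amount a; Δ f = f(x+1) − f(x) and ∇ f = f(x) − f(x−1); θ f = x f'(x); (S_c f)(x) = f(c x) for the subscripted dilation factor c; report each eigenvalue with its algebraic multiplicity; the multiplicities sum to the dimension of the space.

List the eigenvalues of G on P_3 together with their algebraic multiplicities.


image of 1: 1
image of x: 81x - 43
image of x^2: 6561x^2 + 2114x + 1300
image of x^3: 531441x^3 - 122361x^2 - 63072x - 18696
the matrix is upper triangular; its diagonal is (1, 81, 6561, 531441)
for a triangular matrix the eigenvalues are the diagonal entries, with algebraic multiplicity their repetition count

λ = 1 (multiplicity 1), λ = 81 (multiplicity 1), λ = 6561 (multiplicity 1), λ = 531441 (multiplicity 1)


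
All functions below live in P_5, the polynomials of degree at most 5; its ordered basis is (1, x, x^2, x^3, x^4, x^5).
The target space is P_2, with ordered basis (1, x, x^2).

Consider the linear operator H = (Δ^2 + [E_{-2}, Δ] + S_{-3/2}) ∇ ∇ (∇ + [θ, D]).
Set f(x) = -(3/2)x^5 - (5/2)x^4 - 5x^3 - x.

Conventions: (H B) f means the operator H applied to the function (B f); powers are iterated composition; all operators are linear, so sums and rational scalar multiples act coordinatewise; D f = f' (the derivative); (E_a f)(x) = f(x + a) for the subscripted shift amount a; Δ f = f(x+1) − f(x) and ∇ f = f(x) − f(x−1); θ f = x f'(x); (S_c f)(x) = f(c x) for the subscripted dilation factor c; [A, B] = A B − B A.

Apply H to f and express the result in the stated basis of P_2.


the result is g(x) = -135x - 90

∇ f = -(15/2)x^4 + 5x^3 - 15x^2 + (25/2)x - 5
D f = -(15/2)x^4 - 10x^3 - 15x^2 - 1
θ D f = -30x^4 - 30x^3 - 30x^2
θ f = -(15/2)x^5 - 10x^4 - 15x^3 - x
D θ f = -(75/2)x^4 - 40x^3 - 45x^2 - 1
[θ, D] f = (15/2)x^4 + 10x^3 + 15x^2 + 1
(∇ + [θ, D]) f = 15x^3 + (25/2)x - 4
∇ (∇ + [θ, D]) f = 45x^2 - 45x + 55/2
∇ ∇ (∇ + [θ, D]) f = 90x - 90
Δ (∇ ∇) (∇ + [θ, D]) f = 90
Δ Δ (∇ ∇) (∇ + [θ, D]) f = 0
Δ (∇ ∇) (∇ + [θ, D]) f = 90
E_{-2} Δ (∇ ∇) (∇ + [θ, D]) f = 90
E_{-2} (∇ ∇) (∇ + [θ, D]) f = 90x - 270
Δ E_{-2} (∇ ∇) (∇ + [θ, D]) f = 90
[E_{-2}, Δ] (∇ ∇) (∇ + [θ, D]) f = 0
S_{-3/2} (∇ ∇) (∇ + [θ, D]) f = -135x - 90
(Δ^2 + [E_{-2}, Δ] + S_{-3/2}) (∇ ∇) (∇ + [θ, D]) f = -135x - 90


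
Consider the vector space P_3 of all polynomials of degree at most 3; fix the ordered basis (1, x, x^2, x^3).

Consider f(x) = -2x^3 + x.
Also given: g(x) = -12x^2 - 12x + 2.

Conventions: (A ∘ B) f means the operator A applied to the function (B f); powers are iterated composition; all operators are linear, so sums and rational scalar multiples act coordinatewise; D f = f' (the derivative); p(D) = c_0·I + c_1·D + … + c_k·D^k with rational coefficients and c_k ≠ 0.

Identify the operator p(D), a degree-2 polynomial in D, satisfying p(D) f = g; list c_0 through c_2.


D^0 f = -2x^3 + x
D^1 f = -6x^2 + 1
D^2 f = -12x
matching coefficients of g against c_0 f + c_1 Df + … from the top degree down determines the c_i
solution: c_0 = 0, c_1 = 2, c_2 = 1

c_0 = 0, c_1 = 2, c_2 = 1


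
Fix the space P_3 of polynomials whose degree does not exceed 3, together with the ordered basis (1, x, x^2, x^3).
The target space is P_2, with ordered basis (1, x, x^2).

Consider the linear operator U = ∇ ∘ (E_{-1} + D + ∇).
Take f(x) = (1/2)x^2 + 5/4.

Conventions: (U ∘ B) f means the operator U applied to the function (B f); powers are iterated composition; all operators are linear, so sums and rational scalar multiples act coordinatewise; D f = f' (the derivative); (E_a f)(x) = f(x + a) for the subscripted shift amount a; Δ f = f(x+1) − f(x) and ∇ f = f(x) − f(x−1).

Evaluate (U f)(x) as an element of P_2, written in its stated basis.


E_{-1} f = (1/2)x^2 - x + 7/4
D f = x
∇ f = x - 1/2
(E_{-1} + D + ∇) f = (1/2)x^2 + x + 5/4
∇ (E_{-1} + D + ∇) f = x + 1/2

the image equals g(x) = x + 1/2


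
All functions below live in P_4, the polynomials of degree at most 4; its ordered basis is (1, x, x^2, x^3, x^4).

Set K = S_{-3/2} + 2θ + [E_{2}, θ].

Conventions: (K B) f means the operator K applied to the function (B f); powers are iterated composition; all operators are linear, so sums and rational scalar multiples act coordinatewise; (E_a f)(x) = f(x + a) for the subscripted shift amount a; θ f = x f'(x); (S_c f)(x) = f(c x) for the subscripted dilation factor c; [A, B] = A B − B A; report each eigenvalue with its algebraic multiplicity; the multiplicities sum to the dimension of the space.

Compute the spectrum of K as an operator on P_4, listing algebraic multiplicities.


image of 1: 1
image of x: (1/2)x + 2
image of x^2: (25/4)x^2 + 4x + 8
image of x^3: (21/8)x^3 + 6x^2 + 24x + 24
image of x^4: (209/16)x^4 + 8x^3 + 48x^2 + 96x + 64
the matrix is upper triangular; its diagonal is (1, 1/2, 25/4, 21/8, 209/16)
for a triangular matrix the eigenvalues are the diagonal entries, with algebraic multiplicity their repetition count

λ = 1/2 (multiplicity 1), λ = 1 (multiplicity 1), λ = 21/8 (multiplicity 1), λ = 25/4 (multiplicity 1), λ = 209/16 (multiplicity 1)


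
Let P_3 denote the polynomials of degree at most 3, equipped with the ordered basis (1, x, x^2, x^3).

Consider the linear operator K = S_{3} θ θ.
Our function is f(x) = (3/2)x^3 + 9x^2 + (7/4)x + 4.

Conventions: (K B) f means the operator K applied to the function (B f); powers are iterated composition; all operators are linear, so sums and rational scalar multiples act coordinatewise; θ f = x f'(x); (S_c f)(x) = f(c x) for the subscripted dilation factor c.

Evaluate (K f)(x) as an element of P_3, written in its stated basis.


g(x) = (729/2)x^3 + 324x^2 + (21/4)x

θ f = (9/2)x^3 + 18x^2 + (7/4)x
θ θ f = (27/2)x^3 + 36x^2 + (7/4)x
S_{3} θ θ f = (729/2)x^3 + 324x^2 + (21/4)x


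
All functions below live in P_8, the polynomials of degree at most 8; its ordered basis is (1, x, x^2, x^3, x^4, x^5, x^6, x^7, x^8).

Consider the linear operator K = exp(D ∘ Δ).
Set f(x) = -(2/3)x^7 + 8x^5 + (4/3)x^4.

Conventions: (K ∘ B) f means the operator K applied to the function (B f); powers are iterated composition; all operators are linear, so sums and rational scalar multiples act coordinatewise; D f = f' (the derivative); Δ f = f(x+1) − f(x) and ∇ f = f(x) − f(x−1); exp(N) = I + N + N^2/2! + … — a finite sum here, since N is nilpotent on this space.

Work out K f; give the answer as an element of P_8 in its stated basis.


the result is g(x) = -(2/3)x^7 - 20x^5 - (206/3)x^4 - (640/3)x^3 - 654x^2 - 912x - 2170/3

order-1 term: -28x^5 - 70x^4 + (200/3)x^3 + 186x^2 + 148x + 122/3
order-2 term: -280x^3 - 840x^2 - 500x + 76
order-3 term: -560x - 840
the series for exp(D ∘ Δ) f terminates at order 3
exp(D ∘ Δ) f = -(2/3)x^7 - 20x^5 - (206/3)x^4 - (640/3)x^3 - 654x^2 - 912x - 2170/3


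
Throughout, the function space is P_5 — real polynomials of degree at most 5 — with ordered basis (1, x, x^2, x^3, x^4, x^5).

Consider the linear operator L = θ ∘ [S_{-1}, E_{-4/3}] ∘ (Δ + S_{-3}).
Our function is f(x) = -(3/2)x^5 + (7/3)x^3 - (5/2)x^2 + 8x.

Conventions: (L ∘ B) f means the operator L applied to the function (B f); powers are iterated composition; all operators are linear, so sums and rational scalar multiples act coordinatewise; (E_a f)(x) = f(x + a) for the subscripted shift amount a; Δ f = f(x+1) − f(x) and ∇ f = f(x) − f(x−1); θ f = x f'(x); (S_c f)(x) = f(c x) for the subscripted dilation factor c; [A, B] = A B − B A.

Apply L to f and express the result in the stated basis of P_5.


Δ f = -(15/2)x^4 - 15x^3 - 8x^2 - (11/2)x + 19/3
S_{-3} f = (729/2)x^5 - 63x^3 - (45/2)x^2 - 24x
(Δ + S_{-3}) f = (729/2)x^5 - (15/2)x^4 - 78x^3 - (61/2)x^2 - (59/2)x + 19/3
E_{-4/3} (Δ + S_{-3}) f = (729/2)x^5 - (4875/2)x^4 + 6442x^3 - (16877/2)x^2 + (98405/18)x - 37351/27
S_{-1} E_{-4/3} (Δ + S_{-3}) f = -(729/2)x^5 - (4875/2)x^4 - 6442x^3 - (16877/2)x^2 - (98405/18)x - 37351/27
S_{-1} (Δ + S_{-3}) f = -(729/2)x^5 - (15/2)x^4 + 78x^3 - (61/2)x^2 + (59/2)x + 19/3
E_{-4/3} S_{-1} (Δ + S_{-3}) f = -(729/2)x^5 + (4845/2)x^4 - 6362x^3 + (16435/2)x^2 - (92917/18)x + 33485/27
[S_{-1}, E_{-4/3}] (Δ + S_{-3}) f = -4860x^4 - 80x^3 - 16656x^2 - (2744/9)x - 23612/9
θ [S_{-1}, E_{-4/3}] (Δ + S_{-3}) f = -19440x^4 - 240x^3 - 33312x^2 - (2744/9)x

the image equals g(x) = -19440x^4 - 240x^3 - 33312x^2 - (2744/9)x


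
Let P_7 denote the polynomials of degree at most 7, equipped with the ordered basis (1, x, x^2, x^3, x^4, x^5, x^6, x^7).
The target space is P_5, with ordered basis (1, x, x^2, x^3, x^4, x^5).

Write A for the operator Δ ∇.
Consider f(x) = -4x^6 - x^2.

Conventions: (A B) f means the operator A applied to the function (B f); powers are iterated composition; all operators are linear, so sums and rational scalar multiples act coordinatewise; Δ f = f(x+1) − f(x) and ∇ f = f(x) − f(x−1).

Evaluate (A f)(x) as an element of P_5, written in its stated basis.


∇ f = -24x^5 + 60x^4 - 80x^3 + 60x^2 - 26x + 5
Δ ∇ f = -120x^4 - 120x^2 - 10

g(x) = -120x^4 - 120x^2 - 10


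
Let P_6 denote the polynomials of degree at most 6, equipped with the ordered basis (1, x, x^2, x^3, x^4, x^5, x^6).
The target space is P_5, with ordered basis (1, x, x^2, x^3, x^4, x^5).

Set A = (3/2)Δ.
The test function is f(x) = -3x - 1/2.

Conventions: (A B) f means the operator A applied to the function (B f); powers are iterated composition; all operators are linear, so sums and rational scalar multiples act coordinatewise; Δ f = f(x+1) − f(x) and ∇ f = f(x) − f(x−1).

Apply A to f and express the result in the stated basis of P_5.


Δ f = -3
((3/2)Δ) f = -9/2

the result is g(x) = -9/2


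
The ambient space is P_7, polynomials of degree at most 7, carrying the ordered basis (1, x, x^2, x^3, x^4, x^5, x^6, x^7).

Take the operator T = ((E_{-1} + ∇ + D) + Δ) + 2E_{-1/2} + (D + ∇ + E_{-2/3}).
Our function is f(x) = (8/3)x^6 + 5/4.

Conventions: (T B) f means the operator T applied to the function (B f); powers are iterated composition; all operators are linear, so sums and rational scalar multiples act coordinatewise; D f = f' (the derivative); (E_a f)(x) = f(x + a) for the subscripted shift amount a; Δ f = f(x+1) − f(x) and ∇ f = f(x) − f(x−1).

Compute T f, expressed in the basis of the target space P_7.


E_{-1} f = (8/3)x^6 - 16x^5 + 40x^4 - (160/3)x^3 + 40x^2 - 16x + 47/12
∇ f = 16x^5 - 40x^4 + (160/3)x^3 - 40x^2 + 16x - 8/3
D f = 16x^5
(E_{-1} + ∇ + D) f = (8/3)x^6 + 16x^5 + 5/4
Δ f = 16x^5 + 40x^4 + (160/3)x^3 + 40x^2 + 16x + 8/3
((E_{-1} + ∇ + D) + Δ) f = (8/3)x^6 + 32x^5 + 40x^4 + (160/3)x^3 + 40x^2 + 16x + 47/12
E_{-1/2} f = (8/3)x^6 - 8x^5 + 10x^4 - (20/3)x^3 + (5/2)x^2 - (1/2)x + 31/24
(2E_{-1/2}) f = (16/3)x^6 - 16x^5 + 20x^4 - (40/3)x^3 + 5x^2 - x + 31/12
D f = 16x^5
∇ f = 16x^5 - 40x^4 + (160/3)x^3 - 40x^2 + 16x - 8/3
E_{-2/3} f = (8/3)x^6 - (32/3)x^5 + (160/9)x^4 - (1280/81)x^3 + (640/81)x^2 - (512/243)x + 12983/8748
(D + ∇ + E_{-2/3}) f = (8/3)x^6 + (64/3)x^5 - (200/9)x^4 + (3040/81)x^3 - (2600/81)x^2 + (3376/243)x - 10345/8748
(((E_{-1} + ∇ + D) + Δ) + 2E_{-1/2} + (D + ∇ + E_{-2/3})) f = (32/3)x^6 + (112/3)x^5 + (340/9)x^4 + (6280/81)x^3 + (1045/81)x^2 + (7021/243)x + 46517/8748

the result is g(x) = (32/3)x^6 + (112/3)x^5 + (340/9)x^4 + (6280/81)x^3 + (1045/81)x^2 + (7021/243)x + 46517/8748


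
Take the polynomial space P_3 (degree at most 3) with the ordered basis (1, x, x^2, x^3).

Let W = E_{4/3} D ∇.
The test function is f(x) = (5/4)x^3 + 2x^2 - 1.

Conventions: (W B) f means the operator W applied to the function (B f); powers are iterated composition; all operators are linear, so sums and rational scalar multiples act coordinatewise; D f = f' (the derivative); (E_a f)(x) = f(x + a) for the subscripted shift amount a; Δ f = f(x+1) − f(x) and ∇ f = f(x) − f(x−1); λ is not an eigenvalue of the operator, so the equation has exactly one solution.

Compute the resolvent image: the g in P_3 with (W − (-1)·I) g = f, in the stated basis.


g(x) = (5/4)x^3 + 2x^2 - (15/2)x - 45/4

write g with unknown coordinates in the stated basis and equate coefficients in (W − (-1)·I) g = f
solving from the highest basis element down gives g = (5/4)x^3 + 2x^2 - (15/2)x - 45/4
check: W g = (15/2)x + 41/4
so W g − (-1)·g = (5/4)x^3 + 2x^2 - 1 = f ✓


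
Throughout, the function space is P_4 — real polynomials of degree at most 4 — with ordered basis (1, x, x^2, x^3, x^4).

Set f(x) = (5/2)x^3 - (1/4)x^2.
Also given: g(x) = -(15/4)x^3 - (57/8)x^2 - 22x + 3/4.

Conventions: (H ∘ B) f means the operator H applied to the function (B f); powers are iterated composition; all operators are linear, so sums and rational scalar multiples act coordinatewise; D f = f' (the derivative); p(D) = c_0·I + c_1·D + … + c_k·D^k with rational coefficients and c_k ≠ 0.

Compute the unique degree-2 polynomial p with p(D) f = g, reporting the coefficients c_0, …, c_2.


c_0 = -3/2, c_1 = -1, c_2 = -3/2

D^0 f = (5/2)x^3 - (1/4)x^2
D^1 f = (15/2)x^2 - (1/2)x
D^2 f = 15x - 1/2
matching coefficients of g against c_0 f + c_1 Df + … from the top degree down determines the c_i
solution: c_0 = -3/2, c_1 = -1, c_2 = -3/2


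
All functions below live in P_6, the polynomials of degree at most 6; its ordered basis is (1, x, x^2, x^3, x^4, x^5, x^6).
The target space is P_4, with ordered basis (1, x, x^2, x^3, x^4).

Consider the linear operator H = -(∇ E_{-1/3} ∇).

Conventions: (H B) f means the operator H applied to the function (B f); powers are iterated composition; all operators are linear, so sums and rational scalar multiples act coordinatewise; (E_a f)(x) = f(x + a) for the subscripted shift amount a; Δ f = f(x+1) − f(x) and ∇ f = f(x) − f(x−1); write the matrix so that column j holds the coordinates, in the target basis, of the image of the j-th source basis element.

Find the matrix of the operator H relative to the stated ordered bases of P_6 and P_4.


image of 1: 0
image of x: 0
image of x^2: -2
image of x^3: -6x + 8
image of x^4: -12x^2 + 32x - 70/3
image of x^5: -20x^3 + 80x^2 - (350/3)x + 1640/27
image of x^6: -30x^4 + 160x^3 - 350x^2 + (3280/9)x - 4054/27
each image's coordinates form column j of the matrix

the matrix is [[0, 0, -2, 8, -70/3, 1640/27, -4054/27]; [0, 0, 0, -6, 32, -350/3, 3280/9]; [0, 0, 0, 0, -12, 80, -350]; [0, 0, 0, 0, 0, -20, 160]; [0, 0, 0, 0, 0, 0, -30]] (rows listed top to bottom)


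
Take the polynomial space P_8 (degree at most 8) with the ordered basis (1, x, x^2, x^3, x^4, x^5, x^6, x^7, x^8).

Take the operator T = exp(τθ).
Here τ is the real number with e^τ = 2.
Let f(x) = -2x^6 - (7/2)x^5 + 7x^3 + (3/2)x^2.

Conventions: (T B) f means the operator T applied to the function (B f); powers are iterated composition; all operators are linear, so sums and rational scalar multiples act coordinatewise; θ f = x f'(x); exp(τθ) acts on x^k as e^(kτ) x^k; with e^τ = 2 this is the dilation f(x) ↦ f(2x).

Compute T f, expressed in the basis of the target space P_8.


the image equals g(x) = -128x^6 - 112x^5 + 56x^3 + 6x^2

exp(τθ) x^k = e^(kτ) x^k; with e^τ = 2 this sends x^k to 2^k x^k
x^2 ↦ 4 x^2
x^3 ↦ 8 x^3
x^5 ↦ 32 x^5
x^6 ↦ 64 x^6
applying this coordinatewise to f: exp(τθ) f = -128x^6 - 112x^5 + 56x^3 + 6x^2


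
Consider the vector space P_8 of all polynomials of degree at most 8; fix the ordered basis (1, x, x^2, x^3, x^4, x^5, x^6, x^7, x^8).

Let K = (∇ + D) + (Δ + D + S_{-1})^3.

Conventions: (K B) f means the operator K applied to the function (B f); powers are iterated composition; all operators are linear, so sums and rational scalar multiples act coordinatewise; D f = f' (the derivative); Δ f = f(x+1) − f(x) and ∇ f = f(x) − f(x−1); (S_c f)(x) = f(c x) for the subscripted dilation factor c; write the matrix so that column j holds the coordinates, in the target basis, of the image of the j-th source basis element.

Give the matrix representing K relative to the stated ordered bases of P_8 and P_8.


the matrix is [[1, 4, 10, 50, 180, 422, 1306, 3236, 9512]; [0, -1, 8, -18, 200, 560, 2532, 7266, 25888]; [0, 0, 1, 12, 60, 500, 2700, 8862, 36568]; [0, 0, 0, -1, 16, -60, 1000, 3920, 23632]; [0, 0, 0, 0, 1, 20, 150, 1750, 12600]; [0, 0, 0, 0, 0, -1, 24, -126, 2800]; [0, 0, 0, 0, 0, 0, 1, 28, 280]; [0, 0, 0, 0, 0, 0, 0, -1, 32]; [0, 0, 0, 0, 0, 0, 0, 0, 1]] (rows listed top to bottom)

image of 1: 1
image of x: -x + 4
image of x^2: x^2 + 8x + 10
image of x^3: -x^3 + 12x^2 - 18x + 50
image of x^4: x^4 + 16x^3 + 60x^2 + 200x + 180
image of x^5: -x^5 + 20x^4 - 60x^3 + 500x^2 + 560x + 422
image of x^6: x^6 + 24x^5 + 150x^4 + 1000x^3 + 2700x^2 + 2532x + 1306
image of x^7: -x^7 + 28x^6 - 126x^5 + 1750x^4 + 3920x^3 + 8862x^2 + 7266x + 3236
image of x^8: x^8 + 32x^7 + 280x^6 + 2800x^5 + 12600x^4 + 23632x^3 + 36568x^2 + 25888x + 9512
each image's coordinates form column j of the matrix
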